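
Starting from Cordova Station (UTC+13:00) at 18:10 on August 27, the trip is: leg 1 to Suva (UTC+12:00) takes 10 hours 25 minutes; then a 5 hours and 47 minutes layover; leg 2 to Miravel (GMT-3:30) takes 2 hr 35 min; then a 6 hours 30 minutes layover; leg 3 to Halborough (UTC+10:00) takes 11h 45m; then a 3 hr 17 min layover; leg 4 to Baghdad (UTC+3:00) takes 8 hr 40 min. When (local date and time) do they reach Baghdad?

Convert departure to UTC: 18:10 − 13:00 = 05:10 UTC on Aug 27.
Add 10 hours and 25 minutes leg 1 → 15:35 UTC.
Add 5 hours 47 minutes layover in Suva → 21:22 UTC.
Add 2 hours and 35 minutes leg 2 → 23:57 UTC.
Add 6 hours 30 minutes layover in Miravel → 06:27 UTC (Aug 28).
Add 11 hours and 45 minutes leg 3 → 18:12 UTC.
Add 3 hours and 17 minutes layover in Halborough → 21:29 UTC.
Add 8 hours 40 minutes leg 4 → 06:09 UTC (Aug 29).
Baghdad is UTC+3:00, so local arrival = 06:09 + 3:00 = 09:09 on Aug 29.

09:09 on August 29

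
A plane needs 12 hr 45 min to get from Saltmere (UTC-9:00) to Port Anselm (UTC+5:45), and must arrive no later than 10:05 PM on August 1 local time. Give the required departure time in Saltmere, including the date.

Target arrival in UTC: 10:05 PM − 5:45 = 4:20 PM on Aug 1.
Subtract 12 hours and 45 minutes → departure 3:35 AM UTC on Aug 1.
Saltmere is UTC−9:00: 3:35 AM − 9:00 = 6:35 PM on Jul 31.

6:35 PM on Jul 31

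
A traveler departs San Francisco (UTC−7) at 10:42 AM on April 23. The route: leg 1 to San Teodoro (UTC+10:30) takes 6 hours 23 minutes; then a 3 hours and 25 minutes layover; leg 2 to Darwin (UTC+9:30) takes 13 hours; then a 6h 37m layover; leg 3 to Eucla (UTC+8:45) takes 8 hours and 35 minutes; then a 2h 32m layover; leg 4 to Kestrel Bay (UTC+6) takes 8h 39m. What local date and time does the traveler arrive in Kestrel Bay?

Convert departure to UTC: 10:42 AM + 7:00 = 5:42 PM UTC on Apr 23.
Add 6 hours 23 minutes leg 1 → 12:05 AM UTC (Apr 24).
Add 3 hours and 25 minutes layover in San Teodoro → 3:30 AM UTC.
Add 13 hours leg 2 → 4:30 PM UTC.
Add 6 hours and 37 minutes layover in Darwin → 11:07 PM UTC.
Add 8 hours and 35 minutes leg 3 → 7:42 AM UTC (Apr 25).
Add 2 hours and 32 minutes layover in Eucla → 10:14 AM UTC.
Add 8 hours and 39 minutes leg 4 → 6:53 PM UTC.
Kestrel Bay is UTC+6:00, so local arrival = 6:53 PM + 6:00 = 12:53 AM on Apr 26.

12:53 AM on Apr 26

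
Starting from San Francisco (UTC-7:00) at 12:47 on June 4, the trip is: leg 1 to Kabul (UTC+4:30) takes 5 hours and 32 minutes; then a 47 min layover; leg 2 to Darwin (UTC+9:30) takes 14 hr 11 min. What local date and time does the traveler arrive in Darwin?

01:47 on Jun 6

Convert departure to UTC: 12:47 + 7:00 = 19:47 UTC on Jun 4.
Add 5 hours and 32 minutes leg 1 → 01:19 UTC (Jun 5).
Add 47 minutes layover in Kabul → 02:06 UTC.
Add 14 hours 11 minutes leg 2 → 16:17 UTC.
Darwin is UTC+9:30, so local arrival = 16:17 + 9:30 = 01:47 on Jun 6.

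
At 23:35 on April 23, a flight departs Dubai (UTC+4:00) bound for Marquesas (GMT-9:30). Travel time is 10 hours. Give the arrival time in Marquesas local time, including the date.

20:05 on April 23

Convert departure to UTC: 23:35 − 4:00 = 19:35 UTC on Apr 23.
Add 10 hours travel time → 05:35 UTC (Apr 24).
Marquesas is UTC−9:30, so local arrival = 05:35 − 9:30 = 20:05 on Apr 23.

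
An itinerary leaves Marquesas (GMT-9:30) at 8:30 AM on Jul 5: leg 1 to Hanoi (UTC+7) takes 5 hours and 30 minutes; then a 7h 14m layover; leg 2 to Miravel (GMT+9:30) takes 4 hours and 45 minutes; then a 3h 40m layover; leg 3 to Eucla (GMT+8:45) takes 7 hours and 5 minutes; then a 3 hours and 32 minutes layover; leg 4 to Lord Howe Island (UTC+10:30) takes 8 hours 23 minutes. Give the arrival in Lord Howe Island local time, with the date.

8:39 PM on Jul 7

Convert departure to UTC: 8:30 AM + 9:30 = 6:00 PM UTC on Jul 5.
Add 5 hours and 30 minutes leg 1 → 11:30 PM UTC.
Add 7 hours and 14 minutes layover in Hanoi → 6:44 AM UTC (Jul 6).
Add 4 hours and 45 minutes leg 2 → 11:29 AM UTC.
Add 3 hours and 40 minutes layover in Miravel → 3:09 PM UTC.
Add 7 hours and 5 minutes leg 3 → 10:14 PM UTC.
Add 3 hours 32 minutes layover in Eucla → 1:46 AM UTC (Jul 7).
Add 8 hours 23 minutes leg 4 → 10:09 AM UTC.
Lord Howe Island is UTC+10:30, so local arrival = 10:09 AM + 10:30 = 8:39 PM on Jul 7.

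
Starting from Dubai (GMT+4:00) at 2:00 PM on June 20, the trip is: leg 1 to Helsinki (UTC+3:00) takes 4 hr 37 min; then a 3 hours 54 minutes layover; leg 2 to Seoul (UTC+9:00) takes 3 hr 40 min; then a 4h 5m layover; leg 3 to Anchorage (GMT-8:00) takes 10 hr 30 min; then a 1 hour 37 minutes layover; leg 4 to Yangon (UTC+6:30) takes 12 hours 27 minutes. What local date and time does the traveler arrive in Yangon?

9:20 AM on June 22

Convert departure to UTC: 2:00 PM − 4:00 = 10:00 AM UTC on Jun 20.
Add 4 hours 37 minutes leg 1 → 2:37 PM UTC.
Add 3 hours and 54 minutes layover in Helsinki → 6:31 PM UTC.
Add 3 hours and 40 minutes leg 2 → 10:11 PM UTC.
Add 4 hours 5 minutes layover in Seoul → 2:16 AM UTC (Jun 21).
Add 10 hours 30 minutes leg 3 → 12:46 PM UTC.
Add 1 hour 37 minutes layover in Anchorage → 2:23 PM UTC.
Add 12 hours and 27 minutes leg 4 → 2:50 AM UTC (Jun 22).
Yangon is UTC+6:30, so local arrival = 2:50 AM + 6:30 = 9:20 AM on Jun 22.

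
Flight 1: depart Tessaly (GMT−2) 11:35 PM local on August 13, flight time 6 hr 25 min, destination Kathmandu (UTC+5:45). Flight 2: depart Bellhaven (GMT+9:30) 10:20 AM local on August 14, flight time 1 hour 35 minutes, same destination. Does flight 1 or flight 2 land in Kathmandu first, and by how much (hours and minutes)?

the second, by 5 hours 35 minutes

Flight 1 in UTC: 11:35 PM + 2:00 = 1:35 AM on Aug 14.
+6 hours 25 minutes → arrive 8:00 AM UTC on Aug 14.
Flight 2 in UTC: 10:20 AM − 9:30 = 12:50 AM on Aug 14.
+1 hour 35 minutes → arrive 2:25 AM UTC on Aug 14.
Flight 2 lands earlier by 5 hours 35 minutes.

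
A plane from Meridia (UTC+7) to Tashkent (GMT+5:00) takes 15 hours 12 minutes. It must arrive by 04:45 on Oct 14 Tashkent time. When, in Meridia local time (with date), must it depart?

15:33 on October 13

Target arrival in UTC: 04:45 − 5:00 = 23:45 on Oct 13.
Subtract 15 hours 12 minutes → departure 08:33 UTC on Oct 13.
Meridia is UTC+7:00: 08:33 + 7:00 = 15:33 on Oct 13.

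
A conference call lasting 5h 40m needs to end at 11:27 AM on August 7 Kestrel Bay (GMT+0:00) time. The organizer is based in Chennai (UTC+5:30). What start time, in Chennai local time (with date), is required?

Target end time is already UTC: 11:27 AM on Aug 7.
Subtract 5 hours and 40 minutes → start 5:47 AM UTC on Aug 7.
Chennai is UTC+5:30: 5:47 AM + 5:30 = 11:17 AM on Aug 7.

11:17 AM on August 7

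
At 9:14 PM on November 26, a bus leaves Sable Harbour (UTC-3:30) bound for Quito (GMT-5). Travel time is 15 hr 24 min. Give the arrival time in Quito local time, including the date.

Quito is 1:30 behind Sable Harbour.
After 15 hours and 24 minutes it is 12:38 PM (Nov 27) in Sable Harbour.
Shift by the zone difference: 12:38 PM − 1:30 = 11:08 AM on Nov 27 in Quito.

11:08 AM on November 27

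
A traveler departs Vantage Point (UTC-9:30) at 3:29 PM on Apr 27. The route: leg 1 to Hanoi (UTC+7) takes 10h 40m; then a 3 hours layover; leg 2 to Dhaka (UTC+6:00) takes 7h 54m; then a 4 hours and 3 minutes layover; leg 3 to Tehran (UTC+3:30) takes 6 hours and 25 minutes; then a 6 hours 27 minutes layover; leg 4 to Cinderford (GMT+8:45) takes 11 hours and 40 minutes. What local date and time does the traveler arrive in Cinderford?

11:53 AM on Apr 30

Convert departure to UTC: 3:29 PM + 9:30 = 12:59 AM UTC on Apr 28.
Add 10 hours 40 minutes leg 1 → 11:39 AM UTC.
Add 3 hours layover in Hanoi → 2:39 PM UTC.
Add 7 hours and 54 minutes leg 2 → 10:33 PM UTC.
Add 4 hours 3 minutes layover in Dhaka → 2:36 AM UTC (Apr 29).
Add 6 hours and 25 minutes leg 3 → 9:01 AM UTC.
Add 6 hours 27 minutes layover in Tehran → 3:28 PM UTC.
Add 11 hours 40 minutes leg 4 → 3:08 AM UTC (Apr 30).
Cinderford is UTC+8:45, so local arrival = 3:08 AM + 8:45 = 11:53 AM on Apr 30.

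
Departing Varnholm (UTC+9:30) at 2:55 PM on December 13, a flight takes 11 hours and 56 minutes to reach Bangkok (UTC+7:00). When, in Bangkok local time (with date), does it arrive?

Convert departure to UTC: 2:55 PM − 9:30 = 5:25 AM UTC on Dec 13.
Add 11 hours 56 minutes travel time → 5:21 PM UTC.
Bangkok is UTC+7:00, so local arrival = 5:21 PM + 7:00 = 12:21 AM on Dec 14.

12:21 AM on December 14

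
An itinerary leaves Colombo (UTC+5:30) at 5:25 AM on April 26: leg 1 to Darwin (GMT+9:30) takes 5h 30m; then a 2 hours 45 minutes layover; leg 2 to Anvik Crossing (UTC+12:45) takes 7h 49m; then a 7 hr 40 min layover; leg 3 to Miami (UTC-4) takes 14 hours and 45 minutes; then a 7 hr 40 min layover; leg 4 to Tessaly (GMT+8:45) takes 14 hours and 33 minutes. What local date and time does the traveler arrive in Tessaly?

Convert departure to UTC: 5:25 AM − 5:30 = 11:55 PM UTC on Apr 25.
Add 5 hours and 30 minutes leg 1 → 5:25 AM UTC (Apr 26).
Add 2 hours 45 minutes layover in Darwin → 8:10 AM UTC.
Add 7 hours and 49 minutes leg 2 → 3:59 PM UTC.
Add 7 hours and 40 minutes layover in Anvik Crossing → 11:39 PM UTC.
Add 14 hours and 45 minutes leg 3 → 2:24 PM UTC (Apr 27).
Add 7 hours 40 minutes layover in Miami → 10:04 PM UTC.
Add 14 hours 33 minutes leg 4 → 12:37 PM UTC (Apr 28).
Tessaly is UTC+8:45, so local arrival = 12:37 PM + 8:45 = 9:22 PM on Apr 28.

9:22 PM on Apr 28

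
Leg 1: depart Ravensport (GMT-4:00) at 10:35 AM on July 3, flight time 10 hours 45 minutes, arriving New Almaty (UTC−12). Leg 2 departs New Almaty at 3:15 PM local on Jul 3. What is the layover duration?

Convert departure to UTC: 10:35 AM + 4:00 = 2:35 PM UTC on Jul 3.
Add 10 hours and 45 minutes flight time → 1:20 AM UTC (Jul 4).
New Almaty is UTC−12:00, so local arrival = 1:20 AM − 12:00 = 1:20 PM on Jul 3.
Layover = 3:15 PM − 1:20 PM = 1 hour 55 minutes.

1 hour 55 minutes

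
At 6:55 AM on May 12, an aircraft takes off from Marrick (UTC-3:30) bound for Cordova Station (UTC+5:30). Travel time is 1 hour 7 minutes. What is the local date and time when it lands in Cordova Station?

5:02 PM on May 12

Cordova Station is 9:00 ahead of Marrick.
After 1 hour and 7 minutes it is 8:02 AM in Marrick.
Shift by the zone difference: 8:02 AM + 9:00 = 5:02 PM on May 12 in Cordova Station.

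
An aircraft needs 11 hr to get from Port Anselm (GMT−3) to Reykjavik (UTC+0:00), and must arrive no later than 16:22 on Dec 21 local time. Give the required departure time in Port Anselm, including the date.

02:22 on Dec 21

Target arrival is already UTC: 16:22 on Dec 21.
Subtract 11 hours → departure 05:22 UTC on Dec 21.
Port Anselm is UTC−3:00: 05:22 − 3:00 = 02:22 on Dec 21.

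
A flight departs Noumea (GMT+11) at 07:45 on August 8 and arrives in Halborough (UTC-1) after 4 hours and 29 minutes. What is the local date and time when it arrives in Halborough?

Convert departure to UTC: 07:45 − 11:00 = 20:45 UTC on Aug 7.
Add 4 hours 29 minutes travel time → 01:14 UTC (Aug 8).
Halborough is UTC−1:00, so local arrival = 01:14 − 1:00 = 00:14 on Aug 8.

00:14 on August 8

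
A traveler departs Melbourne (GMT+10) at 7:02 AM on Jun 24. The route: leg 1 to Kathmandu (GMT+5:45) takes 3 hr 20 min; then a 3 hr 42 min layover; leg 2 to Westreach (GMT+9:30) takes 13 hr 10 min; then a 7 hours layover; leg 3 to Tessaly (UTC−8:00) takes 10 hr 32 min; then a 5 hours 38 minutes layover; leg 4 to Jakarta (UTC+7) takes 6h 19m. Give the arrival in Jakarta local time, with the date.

5:43 AM on June 26

Convert departure to UTC: 7:02 AM − 10:00 = 9:02 PM UTC on Jun 23.
Add 3 hours and 20 minutes leg 1 → 12:22 AM UTC (Jun 24).
Add 3 hours 42 minutes layover in Kathmandu → 4:04 AM UTC.
Add 13 hours and 10 minutes leg 2 → 5:14 PM UTC.
Add 7 hours layover in Westreach → 12:14 AM UTC (Jun 25).
Add 10 hours and 32 minutes leg 3 → 10:46 AM UTC.
Add 5 hours and 38 minutes layover in Tessaly → 4:24 PM UTC.
Add 6 hours 19 minutes leg 4 → 10:43 PM UTC.
Jakarta is UTC+7:00, so local arrival = 10:43 PM + 7:00 = 5:43 AM on Jun 26.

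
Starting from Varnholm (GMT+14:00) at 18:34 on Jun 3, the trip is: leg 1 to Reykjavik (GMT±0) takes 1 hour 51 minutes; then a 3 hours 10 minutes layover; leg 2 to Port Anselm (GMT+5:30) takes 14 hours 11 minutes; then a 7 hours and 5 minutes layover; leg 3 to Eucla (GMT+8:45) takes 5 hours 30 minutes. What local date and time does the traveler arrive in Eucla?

21:06 on June 4

Convert departure to UTC: 18:34 − 14:00 = 04:34 UTC on Jun 3.
Add 1 hour 51 minutes leg 1 → 06:25 UTC.
Add 3 hours 10 minutes layover in Reykjavik → 09:35 UTC.
Add 14 hours and 11 minutes leg 2 → 23:46 UTC.
Add 7 hours 5 minutes layover in Port Anselm → 06:51 UTC (Jun 4).
Add 5 hours and 30 minutes leg 3 → 12:21 UTC.
Eucla is UTC+8:45, so local arrival = 12:21 + 8:45 = 21:06 on Jun 4.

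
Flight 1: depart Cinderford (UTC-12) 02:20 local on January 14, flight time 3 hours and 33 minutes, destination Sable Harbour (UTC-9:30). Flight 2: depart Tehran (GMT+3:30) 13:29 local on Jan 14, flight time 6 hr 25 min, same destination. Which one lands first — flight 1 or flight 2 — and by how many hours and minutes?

the second, by 1 hour 29 minutes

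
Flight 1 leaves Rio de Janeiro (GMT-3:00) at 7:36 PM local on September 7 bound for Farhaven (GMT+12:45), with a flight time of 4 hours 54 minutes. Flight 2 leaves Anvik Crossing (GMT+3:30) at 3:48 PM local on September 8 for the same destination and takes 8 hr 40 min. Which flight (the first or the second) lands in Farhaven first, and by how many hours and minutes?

Flight 1 in UTC: 7:36 PM + 3:00 = 10:36 PM on Sep 7.
+4 hours 54 minutes → arrive 3:30 AM UTC on Sep 8.
Flight 2 in UTC: 3:48 PM − 3:30 = 12:18 PM on Sep 8.
+8 hours and 40 minutes → arrive 8:58 PM UTC on Sep 8.
Flight 1 lands earlier by 17 hours 28 minutes.

the first, by 17 hours 28 minutes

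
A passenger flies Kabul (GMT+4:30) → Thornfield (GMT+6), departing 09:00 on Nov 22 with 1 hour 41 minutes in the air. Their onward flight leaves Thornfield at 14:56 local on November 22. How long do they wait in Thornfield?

Convert departure to UTC: 09:00 − 4:30 = 04:30 UTC on Nov 22.
Add 1 hour 41 minutes flight time → 06:11 UTC.
Thornfield is UTC+6:00, so local arrival = 06:11 + 6:00 = 12:11 on Nov 22.
Layover = 14:56 − 12:11 = 2 hours 45 minutes.

2 hours 45 minutes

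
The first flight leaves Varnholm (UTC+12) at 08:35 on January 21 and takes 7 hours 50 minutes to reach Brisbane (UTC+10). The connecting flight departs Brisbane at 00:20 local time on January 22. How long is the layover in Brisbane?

Convert departure to UTC: 08:35 − 12:00 = 20:35 UTC on Jan 20.
Add 7 hours 50 minutes flight time → 04:25 UTC (Jan 21).
Brisbane is UTC+10:00, so local arrival = 04:25 + 10:00 = 14:25 on Jan 21.
Layover = 00:20 − 14:25 (+1 day) = 9 hours 55 minutes.

9 hours 55 minutes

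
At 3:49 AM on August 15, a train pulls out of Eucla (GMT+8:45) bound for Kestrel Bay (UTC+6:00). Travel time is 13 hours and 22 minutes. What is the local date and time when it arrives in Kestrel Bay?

2:26 PM on Aug 15

Convert departure to UTC: 3:49 AM − 8:45 = 7:04 PM UTC on Aug 14.
Add 13 hours 22 minutes travel time → 8:26 AM UTC (Aug 15).
Kestrel Bay is UTC+6:00, so local arrival = 8:26 AM + 6:00 = 2:26 PM on Aug 15.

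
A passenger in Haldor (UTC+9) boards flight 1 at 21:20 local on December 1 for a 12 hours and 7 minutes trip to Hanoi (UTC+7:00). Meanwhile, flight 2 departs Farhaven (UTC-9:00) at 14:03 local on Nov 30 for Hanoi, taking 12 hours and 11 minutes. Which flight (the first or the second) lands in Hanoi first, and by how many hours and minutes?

Flight 1 in UTC: 21:20 − 9:00 = 12:20 on Dec 1.
+12 hours 7 minutes → arrive 00:27 UTC on Dec 2.
Flight 2 in UTC: 14:03 + 9:00 = 23:03 on Nov 30.
+12 hours and 11 minutes → arrive 11:14 UTC on Dec 1.
Flight 2 lands earlier by 13 hours 13 minutes.

the second, by 13 hours 13 minutes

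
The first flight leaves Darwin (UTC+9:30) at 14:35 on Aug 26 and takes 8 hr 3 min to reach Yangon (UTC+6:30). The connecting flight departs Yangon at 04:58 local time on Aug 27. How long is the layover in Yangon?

9 hours 20 minutes

Convert departure to UTC: 14:35 − 9:30 = 05:05 UTC on Aug 26.
Add 8 hours 3 minutes flight time → 13:08 UTC.
Yangon is UTC+6:30, so local arrival = 13:08 + 6:30 = 19:38 on Aug 26.
Layover = 04:58 − 19:38 (+1 day) = 9 hours 20 minutes.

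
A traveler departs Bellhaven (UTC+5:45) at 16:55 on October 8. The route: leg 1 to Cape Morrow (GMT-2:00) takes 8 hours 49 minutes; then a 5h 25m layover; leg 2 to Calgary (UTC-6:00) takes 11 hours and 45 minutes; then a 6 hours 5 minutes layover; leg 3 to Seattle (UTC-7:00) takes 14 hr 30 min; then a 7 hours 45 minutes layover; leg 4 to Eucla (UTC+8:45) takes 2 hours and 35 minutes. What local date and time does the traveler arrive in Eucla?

04:49 on Oct 11

Convert departure to UTC: 16:55 − 5:45 = 11:10 UTC on Oct 8.
Add 8 hours 49 minutes leg 1 → 19:59 UTC.
Add 5 hours and 25 minutes layover in Cape Morrow → 01:24 UTC (Oct 9).
Add 11 hours 45 minutes leg 2 → 13:09 UTC.
Add 6 hours and 5 minutes layover in Calgary → 19:14 UTC.
Add 14 hours 30 minutes leg 3 → 09:44 UTC (Oct 10).
Add 7 hours and 45 minutes layover in Seattle → 17:29 UTC.
Add 2 hours 35 minutes leg 4 → 20:04 UTC.
Eucla is UTC+8:45, so local arrival = 20:04 + 8:45 = 04:49 on Oct 11.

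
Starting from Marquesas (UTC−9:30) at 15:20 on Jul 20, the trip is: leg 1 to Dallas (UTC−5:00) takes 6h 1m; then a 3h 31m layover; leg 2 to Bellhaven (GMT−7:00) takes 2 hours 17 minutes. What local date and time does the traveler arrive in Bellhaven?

05:39 on Jul 21

Convert departure to UTC: 15:20 + 9:30 = 00:50 UTC on Jul 21.
Add 6 hours 1 minute leg 1 → 06:51 UTC.
Add 3 hours and 31 minutes layover in Dallas → 10:22 UTC.
Add 2 hours and 17 minutes leg 2 → 12:39 UTC.
Bellhaven is UTC−7:00, so local arrival = 12:39 − 7:00 = 05:39 on Jul 21.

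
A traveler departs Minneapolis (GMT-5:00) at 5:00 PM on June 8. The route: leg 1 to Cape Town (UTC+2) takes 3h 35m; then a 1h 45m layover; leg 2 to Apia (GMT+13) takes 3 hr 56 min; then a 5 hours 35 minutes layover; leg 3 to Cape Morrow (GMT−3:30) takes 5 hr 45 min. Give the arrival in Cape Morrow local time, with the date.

3:06 PM on June 9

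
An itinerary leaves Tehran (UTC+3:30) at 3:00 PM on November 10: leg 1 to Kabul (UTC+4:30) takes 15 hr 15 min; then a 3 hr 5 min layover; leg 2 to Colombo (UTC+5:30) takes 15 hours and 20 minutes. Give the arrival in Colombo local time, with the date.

Convert departure to UTC: 3:00 PM − 3:30 = 11:30 AM UTC on Nov 10.
Add 15 hours and 15 minutes leg 1 → 2:45 AM UTC (Nov 11).
Add 3 hours and 5 minutes layover in Kabul → 5:50 AM UTC.
Add 15 hours 20 minutes leg 2 → 9:10 PM UTC.
Colombo is UTC+5:30, so local arrival = 9:10 PM + 5:30 = 2:40 AM on Nov 12.

2:40 AM on Nov 12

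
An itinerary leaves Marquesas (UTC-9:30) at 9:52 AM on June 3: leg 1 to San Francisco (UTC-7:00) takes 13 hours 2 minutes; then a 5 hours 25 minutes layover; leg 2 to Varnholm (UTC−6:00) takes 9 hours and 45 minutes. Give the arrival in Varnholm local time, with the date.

5:34 PM on June 4

Convert departure to UTC: 9:52 AM + 9:30 = 7:22 PM UTC on Jun 3.
Add 13 hours and 2 minutes leg 1 → 8:24 AM UTC (Jun 4).
Add 5 hours and 25 minutes layover in San Francisco → 1:49 PM UTC.
Add 9 hours and 45 minutes leg 2 → 11:34 PM UTC.
Varnholm is UTC−6:00, so local arrival = 11:34 PM − 6:00 = 5:34 PM on Jun 4.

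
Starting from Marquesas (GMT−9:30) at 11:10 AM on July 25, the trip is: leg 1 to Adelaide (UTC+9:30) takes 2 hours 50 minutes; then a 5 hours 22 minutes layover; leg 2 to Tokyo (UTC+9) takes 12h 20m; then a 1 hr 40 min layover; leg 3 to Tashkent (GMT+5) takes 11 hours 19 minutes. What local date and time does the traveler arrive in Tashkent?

11:11 AM on Jul 27

Convert departure to UTC: 11:10 AM + 9:30 = 8:40 PM UTC on Jul 25.
Add 2 hours and 50 minutes leg 1 → 11:30 PM UTC.
Add 5 hours 22 minutes layover in Adelaide → 4:52 AM UTC (Jul 26).
Add 12 hours and 20 minutes leg 2 → 5:12 PM UTC.
Add 1 hour and 40 minutes layover in Tokyo → 6:52 PM UTC.
Add 11 hours and 19 minutes leg 3 → 6:11 AM UTC (Jul 27).
Tashkent is UTC+5:00, so local arrival = 6:11 AM + 5:00 = 11:11 AM on Jul 27.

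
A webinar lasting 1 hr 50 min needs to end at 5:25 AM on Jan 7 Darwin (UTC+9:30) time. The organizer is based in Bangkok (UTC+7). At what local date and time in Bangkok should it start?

Target end time in UTC: 5:25 AM − 9:30 = 7:55 PM on Jan 6.
Subtract 1 hour and 50 minutes → start 6:05 PM UTC on Jan 6.
Bangkok is UTC+7:00: 6:05 PM + 7:00 = 1:05 AM on Jan 7.

1:05 AM on Jan 7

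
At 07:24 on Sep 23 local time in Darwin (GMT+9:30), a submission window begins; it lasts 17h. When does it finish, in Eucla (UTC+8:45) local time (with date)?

23:39 on September 23

Eucla is 0:45 behind Darwin.
After 17 hours it is 00:24 (Sep 24) in Darwin.
Shift by the zone difference: 00:24 − 0:45 = 23:39 on Sep 23 in Eucla.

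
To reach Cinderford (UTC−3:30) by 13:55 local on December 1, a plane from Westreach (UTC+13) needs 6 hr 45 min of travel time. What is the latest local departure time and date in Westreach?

23:40 on Dec 1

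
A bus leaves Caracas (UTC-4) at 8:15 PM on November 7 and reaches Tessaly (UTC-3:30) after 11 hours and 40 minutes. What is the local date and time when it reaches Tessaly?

Convert departure to UTC: 8:15 PM + 4:00 = 12:15 AM UTC on Nov 8.
Add 11 hours 40 minutes travel time → 11:55 AM UTC.
Tessaly is UTC−3:30, so local arrival = 11:55 AM − 3:30 = 8:25 AM on Nov 8.

8:25 AM on November 8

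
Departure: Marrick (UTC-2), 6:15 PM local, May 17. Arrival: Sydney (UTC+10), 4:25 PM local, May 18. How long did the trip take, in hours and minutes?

Departure in UTC: 6:15 PM + 2:00 = 8:15 PM on May 17.
Arrival in UTC: 4:25 PM − 10:00 = 6:25 AM on May 18.
Elapsed = 6:25 AM − 8:15 PM (+1 day) = 10 hours 10 minutes.

10 hours 10 minutes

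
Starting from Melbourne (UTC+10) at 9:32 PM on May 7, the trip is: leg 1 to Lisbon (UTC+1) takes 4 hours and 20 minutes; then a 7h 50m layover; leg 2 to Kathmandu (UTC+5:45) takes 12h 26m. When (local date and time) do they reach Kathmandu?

5:53 PM on May 8

Convert departure to UTC: 9:32 PM − 10:00 = 11:32 AM UTC on May 7.
Add 4 hours and 20 minutes leg 1 → 3:52 PM UTC.
Add 7 hours and 50 minutes layover in Lisbon → 11:42 PM UTC.
Add 12 hours 26 minutes leg 2 → 12:08 PM UTC (May 8).
Kathmandu is UTC+5:45, so local arrival = 12:08 PM + 5:45 = 5:53 PM on May 8.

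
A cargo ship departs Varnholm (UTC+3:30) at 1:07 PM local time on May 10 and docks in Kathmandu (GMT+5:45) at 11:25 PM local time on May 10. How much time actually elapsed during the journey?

8 hours 3 minutes

Departure in UTC: 1:07 PM − 3:30 = 9:37 AM on May 10.
Arrival in UTC: 11:25 PM − 5:45 = 5:40 PM on May 10.
Elapsed = 5:40 PM − 9:37 AM = 8 hours 3 minutes.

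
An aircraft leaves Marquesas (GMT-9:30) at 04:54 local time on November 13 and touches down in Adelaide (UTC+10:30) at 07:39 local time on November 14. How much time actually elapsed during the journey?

6 hours 45 minutes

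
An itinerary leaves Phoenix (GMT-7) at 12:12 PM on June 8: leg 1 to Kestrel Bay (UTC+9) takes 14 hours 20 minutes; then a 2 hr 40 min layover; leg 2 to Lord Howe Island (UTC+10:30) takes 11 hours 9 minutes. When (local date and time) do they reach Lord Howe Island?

9:51 AM on Jun 10

Convert departure to UTC: 12:12 PM + 7:00 = 7:12 PM UTC on Jun 8.
Add 14 hours 20 minutes leg 1 → 9:32 AM UTC (Jun 9).
Add 2 hours 40 minutes layover in Kestrel Bay → 12:12 PM UTC.
Add 11 hours 9 minutes leg 2 → 11:21 PM UTC.
Lord Howe Island is UTC+10:30, so local arrival = 11:21 PM + 10:30 = 9:51 AM on Jun 10.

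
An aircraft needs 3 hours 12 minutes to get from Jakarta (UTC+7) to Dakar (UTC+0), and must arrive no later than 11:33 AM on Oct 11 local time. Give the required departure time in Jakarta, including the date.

3:21 PM on Oct 11

Target arrival is already UTC: 11:33 AM on Oct 11.
Subtract 3 hours and 12 minutes → departure 8:21 AM UTC on Oct 11.
Jakarta is UTC+7:00: 8:21 AM + 7:00 = 3:21 PM on Oct 11.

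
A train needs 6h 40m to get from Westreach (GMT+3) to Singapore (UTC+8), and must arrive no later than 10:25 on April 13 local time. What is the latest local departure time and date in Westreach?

22:45 on April 12

Target arrival in UTC: 10:25 − 8:00 = 02:25 on Apr 13.
Subtract 6 hours 40 minutes → departure 19:45 UTC on Apr 12.
Westreach is UTC+3:00: 19:45 + 3:00 = 22:45 on Apr 12.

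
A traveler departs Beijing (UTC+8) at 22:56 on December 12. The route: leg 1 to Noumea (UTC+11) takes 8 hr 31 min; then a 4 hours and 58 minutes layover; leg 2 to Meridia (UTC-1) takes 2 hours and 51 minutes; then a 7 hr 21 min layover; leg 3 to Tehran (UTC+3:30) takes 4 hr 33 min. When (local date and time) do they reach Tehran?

22:40 on December 13

Convert departure to UTC: 22:56 − 8:00 = 14:56 UTC on Dec 12.
Add 8 hours 31 minutes leg 1 → 23:27 UTC.
Add 4 hours 58 minutes layover in Noumea → 04:25 UTC (Dec 13).
Add 2 hours and 51 minutes leg 2 → 07:16 UTC.
Add 7 hours and 21 minutes layover in Meridia → 14:37 UTC.
Add 4 hours 33 minutes leg 3 → 19:10 UTC.
Tehran is UTC+3:30, so local arrival = 19:10 + 3:30 = 22:40 on Dec 13.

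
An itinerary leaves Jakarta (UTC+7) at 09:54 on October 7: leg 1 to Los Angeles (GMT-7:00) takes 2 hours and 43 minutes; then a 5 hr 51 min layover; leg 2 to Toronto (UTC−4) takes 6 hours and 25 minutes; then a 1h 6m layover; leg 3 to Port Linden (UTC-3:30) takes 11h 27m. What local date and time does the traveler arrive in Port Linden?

02:56 on October 8

Convert departure to UTC: 09:54 − 7:00 = 02:54 UTC on Oct 7.
Add 2 hours and 43 minutes leg 1 → 05:37 UTC.
Add 5 hours 51 minutes layover in Los Angeles → 11:28 UTC.
Add 6 hours 25 minutes leg 2 → 17:53 UTC.
Add 1 hour 6 minutes layover in Toronto → 18:59 UTC.
Add 11 hours 27 minutes leg 3 → 06:26 UTC (Oct 8).
Port Linden is UTC−3:30, so local arrival = 06:26 − 3:30 = 02:56 on Oct 8.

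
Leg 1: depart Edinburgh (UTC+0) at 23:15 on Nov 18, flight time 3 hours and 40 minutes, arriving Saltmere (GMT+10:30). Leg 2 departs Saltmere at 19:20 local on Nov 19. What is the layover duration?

5 hours 55 minutes

Edinburgh is at UTC+0, so departure is already 23:15 UTC on Nov 18.
Add 3 hours 40 minutes flight time → 02:55 UTC (Nov 19).
Saltmere is UTC+10:30, so local arrival = 02:55 + 10:30 = 13:25 on Nov 19.
Layover = 19:20 − 13:25 = 5 hours 55 minutes.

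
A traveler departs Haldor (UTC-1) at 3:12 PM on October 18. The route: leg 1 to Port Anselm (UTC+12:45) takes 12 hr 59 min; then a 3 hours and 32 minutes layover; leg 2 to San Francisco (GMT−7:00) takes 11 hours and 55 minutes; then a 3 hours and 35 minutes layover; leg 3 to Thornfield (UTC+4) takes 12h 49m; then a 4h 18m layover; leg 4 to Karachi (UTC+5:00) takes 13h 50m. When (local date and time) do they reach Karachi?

12:10 PM on October 21

Convert departure to UTC: 3:12 PM + 1:00 = 4:12 PM UTC on Oct 18.
Add 12 hours 59 minutes leg 1 → 5:11 AM UTC (Oct 19).
Add 3 hours 32 minutes layover in Port Anselm → 8:43 AM UTC.
Add 11 hours 55 minutes leg 2 → 8:38 PM UTC.
Add 3 hours 35 minutes layover in San Francisco → 12:13 AM UTC (Oct 20).
Add 12 hours 49 minutes leg 3 → 1:02 PM UTC.
Add 4 hours 18 minutes layover in Thornfield → 5:20 PM UTC.
Add 13 hours and 50 minutes leg 4 → 7:10 AM UTC (Oct 21).
Karachi is UTC+5:00, so local arrival = 7:10 AM + 5:00 = 12:10 PM on Oct 21.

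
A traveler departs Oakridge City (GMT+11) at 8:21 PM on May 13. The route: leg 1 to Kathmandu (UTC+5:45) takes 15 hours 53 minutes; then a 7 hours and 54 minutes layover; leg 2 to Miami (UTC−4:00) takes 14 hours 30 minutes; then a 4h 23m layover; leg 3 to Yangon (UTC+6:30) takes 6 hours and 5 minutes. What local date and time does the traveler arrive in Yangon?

4:36 PM on May 15

Convert departure to UTC: 8:21 PM − 11:00 = 9:21 AM UTC on May 13.
Add 15 hours and 53 minutes leg 1 → 1:14 AM UTC (May 14).
Add 7 hours 54 minutes layover in Kathmandu → 9:08 AM UTC.
Add 14 hours and 30 minutes leg 2 → 11:38 PM UTC.
Add 4 hours 23 minutes layover in Miami → 4:01 AM UTC (May 15).
Add 6 hours 5 minutes leg 3 → 10:06 AM UTC.
Yangon is UTC+6:30, so local arrival = 10:06 AM + 6:30 = 4:36 PM on May 15.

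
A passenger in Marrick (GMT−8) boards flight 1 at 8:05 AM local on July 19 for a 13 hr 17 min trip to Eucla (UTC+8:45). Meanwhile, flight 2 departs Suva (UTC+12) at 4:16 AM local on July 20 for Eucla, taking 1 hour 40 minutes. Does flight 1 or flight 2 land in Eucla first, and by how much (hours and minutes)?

the second, by 11 hours 26 minutes

Flight 1 in UTC: 8:05 AM + 8:00 = 4:05 PM on Jul 19.
+13 hours and 17 minutes → arrive 5:22 AM UTC on Jul 20.
Flight 2 in UTC: 4:16 AM − 12:00 = 4:16 PM on Jul 19.
+1 hour and 40 minutes → arrive 5:56 PM UTC on Jul 19.
Flight 2 lands earlier by 11 hours 26 minutes.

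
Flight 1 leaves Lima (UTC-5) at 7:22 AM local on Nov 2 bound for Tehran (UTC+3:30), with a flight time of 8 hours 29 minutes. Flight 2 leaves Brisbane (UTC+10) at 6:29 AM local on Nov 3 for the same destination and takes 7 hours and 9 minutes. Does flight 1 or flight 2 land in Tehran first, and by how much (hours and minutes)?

Flight 1 in UTC: 7:22 AM + 5:00 = 12:22 PM on Nov 2.
+8 hours and 29 minutes → arrive 8:51 PM UTC on Nov 2.
Flight 2 in UTC: 6:29 AM − 10:00 = 8:29 PM on Nov 2.
+7 hours and 9 minutes → arrive 3:38 AM UTC on Nov 3.
Flight 1 lands earlier by 6 hours 47 minutes.

the first, by 6 hours 47 minutes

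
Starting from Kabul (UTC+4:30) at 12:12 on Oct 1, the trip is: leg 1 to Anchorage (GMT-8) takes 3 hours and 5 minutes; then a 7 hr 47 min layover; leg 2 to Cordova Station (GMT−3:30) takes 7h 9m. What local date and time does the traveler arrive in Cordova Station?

22:13 on Oct 1

Convert departure to UTC: 12:12 − 4:30 = 07:42 UTC on Oct 1.
Add 3 hours 5 minutes leg 1 → 10:47 UTC.
Add 7 hours 47 minutes layover in Anchorage → 18:34 UTC.
Add 7 hours and 9 minutes leg 2 → 01:43 UTC (Oct 2).
Cordova Station is UTC−3:30, so local arrival = 01:43 − 3:30 = 22:13 on Oct 1.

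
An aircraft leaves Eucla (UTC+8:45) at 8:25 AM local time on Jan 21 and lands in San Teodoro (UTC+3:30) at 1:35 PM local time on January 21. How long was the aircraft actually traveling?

10 hours 25 minutes

Departure in UTC: 8:25 AM − 8:45 = 11:40 PM on Jan 20.
Arrival in UTC: 1:35 PM − 3:30 = 10:05 AM on Jan 21.
Elapsed = 10:05 AM − 11:40 PM (+1 day) = 10 hours 25 minutes.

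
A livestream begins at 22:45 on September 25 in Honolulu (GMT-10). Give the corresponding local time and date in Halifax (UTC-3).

In UTC: 22:45 + 10:00 = 08:45 on Sep 26.
Halifax is UTC−3:00: 08:45 − 3:00 = 05:45 on Sep 26.

05:45 on Sep 26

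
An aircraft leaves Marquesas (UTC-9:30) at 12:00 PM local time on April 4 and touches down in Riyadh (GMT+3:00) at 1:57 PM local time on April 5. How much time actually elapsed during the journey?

Departure in UTC: 12:00 PM + 9:30 = 9:30 PM on Apr 4.
Arrival in UTC: 1:57 PM − 3:00 = 10:57 AM on Apr 5.
Elapsed = 10:57 AM − 9:30 PM (+1 day) = 13 hours 27 minutes.

13 hours 27 minutes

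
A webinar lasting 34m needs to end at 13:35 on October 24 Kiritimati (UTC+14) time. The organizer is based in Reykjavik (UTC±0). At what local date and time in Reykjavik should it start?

Target end time in UTC: 13:35 − 14:00 = 23:35 on Oct 23.
Subtract 34 minutes → start 23:01 UTC on Oct 23.
Reykjavik is UTC+0, so start is 23:01 on Oct 23.

23:01 on Oct 23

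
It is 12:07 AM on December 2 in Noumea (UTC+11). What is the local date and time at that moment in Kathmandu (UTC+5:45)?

6:52 PM on Dec 1

In UTC: 12:07 AM − 11:00 = 1:07 PM on Dec 1.
Kathmandu is UTC+5:45: 1:07 PM + 5:45 = 6:52 PM on Dec 1.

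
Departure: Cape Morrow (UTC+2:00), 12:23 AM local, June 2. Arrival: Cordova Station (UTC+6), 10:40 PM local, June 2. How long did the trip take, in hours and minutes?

18 hours 17 minutes

Departure in UTC: 12:23 AM − 2:00 = 10:23 PM on Jun 1.
Arrival in UTC: 10:40 PM − 6:00 = 4:40 PM on Jun 2.
Elapsed = 4:40 PM − 10:23 PM (+1 day) = 18 hours 17 minutes.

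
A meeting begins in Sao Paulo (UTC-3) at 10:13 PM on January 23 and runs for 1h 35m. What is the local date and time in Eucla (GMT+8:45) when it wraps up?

11:33 AM on January 24

Eucla is 11:45 ahead of Sao Paulo.
After 1 hour and 35 minutes it is 11:48 PM in Sao Paulo.
Shift by the zone difference: 11:48 PM + 11:45 = 11:33 AM on Jan 24 in Eucla.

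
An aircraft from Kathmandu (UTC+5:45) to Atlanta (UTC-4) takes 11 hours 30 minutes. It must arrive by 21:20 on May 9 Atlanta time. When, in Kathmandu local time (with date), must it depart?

19:35 on May 9

Target arrival in UTC: 21:20 + 4:00 = 01:20 on May 10.
Subtract 11 hours and 30 minutes → departure 13:50 UTC on May 9.
Kathmandu is UTC+5:45: 13:50 + 5:45 = 19:35 on May 9.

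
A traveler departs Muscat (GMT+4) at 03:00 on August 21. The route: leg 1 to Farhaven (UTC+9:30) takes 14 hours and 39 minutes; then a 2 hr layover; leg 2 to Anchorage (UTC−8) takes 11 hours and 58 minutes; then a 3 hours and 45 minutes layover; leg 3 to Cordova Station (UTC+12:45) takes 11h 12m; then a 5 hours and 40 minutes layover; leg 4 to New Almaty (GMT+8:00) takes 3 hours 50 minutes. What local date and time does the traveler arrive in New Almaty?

Convert departure to UTC: 03:00 − 4:00 = 23:00 UTC on Aug 20.
Add 14 hours and 39 minutes leg 1 → 13:39 UTC (Aug 21).
Add 2 hours layover in Farhaven → 15:39 UTC.
Add 11 hours and 58 minutes leg 2 → 03:37 UTC (Aug 22).
Add 3 hours 45 minutes layover in Anchorage → 07:22 UTC.
Add 11 hours 12 minutes leg 3 → 18:34 UTC.
Add 5 hours and 40 minutes layover in Cordova Station → 00:14 UTC (Aug 23).
Add 3 hours 50 minutes leg 4 → 04:04 UTC.
New Almaty is UTC+8:00, so local arrival = 04:04 + 8:00 = 12:04 on Aug 23.

12:04 on Aug 23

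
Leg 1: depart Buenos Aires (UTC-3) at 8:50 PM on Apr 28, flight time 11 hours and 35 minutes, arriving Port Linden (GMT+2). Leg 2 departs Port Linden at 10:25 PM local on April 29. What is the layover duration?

9 hours

Convert departure to UTC: 8:50 PM + 3:00 = 11:50 PM UTC on Apr 28.
Add 11 hours and 35 minutes flight time → 11:25 AM UTC (Apr 29).
Port Linden is UTC+2:00, so local arrival = 11:25 AM + 2:00 = 1:25 PM on Apr 29.
Layover = 10:25 PM − 1:25 PM = 9 hours.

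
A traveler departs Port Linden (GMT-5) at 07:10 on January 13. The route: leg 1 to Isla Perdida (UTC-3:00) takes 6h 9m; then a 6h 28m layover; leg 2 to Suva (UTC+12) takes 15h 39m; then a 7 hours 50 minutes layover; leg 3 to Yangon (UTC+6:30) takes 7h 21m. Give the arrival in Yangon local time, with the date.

14:07 on January 15

Convert departure to UTC: 07:10 + 5:00 = 12:10 UTC on Jan 13.
Add 6 hours 9 minutes leg 1 → 18:19 UTC.
Add 6 hours 28 minutes layover in Isla Perdida → 00:47 UTC (Jan 14).
Add 15 hours 39 minutes leg 2 → 16:26 UTC.
Add 7 hours 50 minutes layover in Suva → 00:16 UTC (Jan 15).
Add 7 hours 21 minutes leg 3 → 07:37 UTC.
Yangon is UTC+6:30, so local arrival = 07:37 + 6:30 = 14:07 on Jan 15.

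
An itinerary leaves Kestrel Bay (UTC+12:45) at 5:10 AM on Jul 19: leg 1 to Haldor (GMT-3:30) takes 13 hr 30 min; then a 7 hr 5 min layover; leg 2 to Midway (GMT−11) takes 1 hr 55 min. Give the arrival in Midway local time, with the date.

Convert departure to UTC: 5:10 AM − 12:45 = 4:25 PM UTC on Jul 18.
Add 13 hours and 30 minutes leg 1 → 5:55 AM UTC (Jul 19).
Add 7 hours 5 minutes layover in Haldor → 1:00 PM UTC.
Add 1 hour and 55 minutes leg 2 → 2:55 PM UTC.
Midway is UTC−11:00, so local arrival = 2:55 PM − 11:00 = 3:55 AM on Jul 19.

3:55 AM on Jul 19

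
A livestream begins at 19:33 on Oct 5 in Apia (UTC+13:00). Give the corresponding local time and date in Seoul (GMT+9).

In UTC: 19:33 − 13:00 = 06:33 on Oct 5.
Seoul is UTC+9:00: 06:33 + 9:00 = 15:33 on Oct 5.

15:33 on October 5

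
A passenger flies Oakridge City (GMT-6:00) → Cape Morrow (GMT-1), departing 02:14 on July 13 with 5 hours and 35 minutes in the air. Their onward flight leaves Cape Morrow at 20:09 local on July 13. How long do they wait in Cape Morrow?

Convert departure to UTC: 02:14 + 6:00 = 08:14 UTC on Jul 13.
Add 5 hours and 35 minutes flight time → 13:49 UTC.
Cape Morrow is UTC−1:00, so local arrival = 13:49 − 1:00 = 12:49 on Jul 13.
Layover = 20:09 − 12:49 = 7 hours 20 minutes.

7 hours 20 minutes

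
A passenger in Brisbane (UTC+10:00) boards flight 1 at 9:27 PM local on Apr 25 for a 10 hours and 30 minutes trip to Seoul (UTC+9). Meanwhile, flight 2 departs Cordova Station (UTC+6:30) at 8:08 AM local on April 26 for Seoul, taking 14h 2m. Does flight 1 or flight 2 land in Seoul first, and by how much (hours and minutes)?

the first, by 17 hours 43 minutes

Flight 1 in UTC: 9:27 PM − 10:00 = 11:27 AM on Apr 25.
+10 hours and 30 minutes → arrive 9:57 PM UTC on Apr 25.
Flight 2 in UTC: 8:08 AM − 6:30 = 1:38 AM on Apr 26.
+14 hours 2 minutes → arrive 3:40 PM UTC on Apr 26.
Flight 1 lands earlier by 17 hours 43 minutes.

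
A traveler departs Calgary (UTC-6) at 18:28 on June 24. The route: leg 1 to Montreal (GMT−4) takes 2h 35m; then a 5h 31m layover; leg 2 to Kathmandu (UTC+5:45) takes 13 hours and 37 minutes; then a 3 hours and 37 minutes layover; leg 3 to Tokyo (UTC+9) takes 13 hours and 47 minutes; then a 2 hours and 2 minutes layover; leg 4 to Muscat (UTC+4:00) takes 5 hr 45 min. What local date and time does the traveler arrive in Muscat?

03:22 on June 27

Convert departure to UTC: 18:28 + 6:00 = 00:28 UTC on Jun 25.
Add 2 hours and 35 minutes leg 1 → 03:03 UTC.
Add 5 hours 31 minutes layover in Montreal → 08:34 UTC.
Add 13 hours 37 minutes leg 2 → 22:11 UTC.
Add 3 hours 37 minutes layover in Kathmandu → 01:48 UTC (Jun 26).
Add 13 hours 47 minutes leg 3 → 15:35 UTC.
Add 2 hours and 2 minutes layover in Tokyo → 17:37 UTC.
Add 5 hours and 45 minutes leg 4 → 23:22 UTC.
Muscat is UTC+4:00, so local arrival = 23:22 + 4:00 = 03:22 on Jun 27.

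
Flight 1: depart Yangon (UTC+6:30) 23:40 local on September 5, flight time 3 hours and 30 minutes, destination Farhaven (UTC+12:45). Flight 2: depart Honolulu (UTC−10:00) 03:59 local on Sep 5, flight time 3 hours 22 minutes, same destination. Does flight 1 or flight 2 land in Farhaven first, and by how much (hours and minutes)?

the second, by 3 hours 19 minutes

Flight 1 in UTC: 23:40 − 6:30 = 17:10 on Sep 5.
+3 hours and 30 minutes → arrive 20:40 UTC on Sep 5.
Flight 2 in UTC: 03:59 + 10:00 = 13:59 on Sep 5.
+3 hours and 22 minutes → arrive 17:21 UTC on Sep 5.
Flight 2 lands earlier by 3 hours 19 minutes.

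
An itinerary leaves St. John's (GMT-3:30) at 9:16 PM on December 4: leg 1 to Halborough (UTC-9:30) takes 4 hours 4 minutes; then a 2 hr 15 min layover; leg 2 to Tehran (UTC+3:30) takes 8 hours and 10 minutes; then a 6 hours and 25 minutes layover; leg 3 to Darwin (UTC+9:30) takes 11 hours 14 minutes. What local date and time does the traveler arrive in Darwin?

6:24 PM on December 6

Convert departure to UTC: 9:16 PM + 3:30 = 12:46 AM UTC on Dec 5.
Add 4 hours and 4 minutes leg 1 → 4:50 AM UTC.
Add 2 hours and 15 minutes layover in Halborough → 7:05 AM UTC.
Add 8 hours and 10 minutes leg 2 → 3:15 PM UTC.
Add 6 hours 25 minutes layover in Tehran → 9:40 PM UTC.
Add 11 hours 14 minutes leg 3 → 8:54 AM UTC (Dec 6).
Darwin is UTC+9:30, so local arrival = 8:54 AM + 9:30 = 6:24 PM on Dec 6.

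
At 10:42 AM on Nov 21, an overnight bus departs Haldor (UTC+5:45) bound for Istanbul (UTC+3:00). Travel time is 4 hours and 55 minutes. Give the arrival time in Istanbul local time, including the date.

12:52 PM on Nov 21

Convert departure to UTC: 10:42 AM − 5:45 = 4:57 AM UTC on Nov 21.
Add 4 hours and 55 minutes travel time → 9:52 AM UTC.
Istanbul is UTC+3:00, so local arrival = 9:52 AM + 3:00 = 12:52 PM on Nov 21.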